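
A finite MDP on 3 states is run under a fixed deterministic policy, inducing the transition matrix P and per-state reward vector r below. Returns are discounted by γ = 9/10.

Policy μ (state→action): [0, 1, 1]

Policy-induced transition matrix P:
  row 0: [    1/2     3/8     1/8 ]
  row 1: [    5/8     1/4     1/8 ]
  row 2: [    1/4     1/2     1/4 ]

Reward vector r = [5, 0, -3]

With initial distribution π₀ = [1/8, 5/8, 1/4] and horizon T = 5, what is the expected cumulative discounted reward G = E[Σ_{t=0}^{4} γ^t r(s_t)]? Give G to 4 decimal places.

t=0: π = [0.1250, 0.6250, 0.2500], E[r] = -0.1250, γ^t·E[r] = -0.125000, running G = -0.125000
t=1: π = [0.5156, 0.3281, 0.1563], E[r] = 2.1094, γ^t·E[r] = 1.898438, running G = 1.773438
t=2: π = [0.5020, 0.3535, 0.1445], E[r] = 2.0762, γ^t·E[r] = 1.681699, running G = 3.455137
t=3: π = [0.5081, 0.3489, 0.1431], E[r] = 2.1111, γ^t·E[r] = 1.538980, running G = 4.994117
t=4: π = [0.5078, 0.3493, 0.1429], E[r] = 2.1106, γ^t·E[r] = 1.384742, running G = 6.378859

G = 6.3789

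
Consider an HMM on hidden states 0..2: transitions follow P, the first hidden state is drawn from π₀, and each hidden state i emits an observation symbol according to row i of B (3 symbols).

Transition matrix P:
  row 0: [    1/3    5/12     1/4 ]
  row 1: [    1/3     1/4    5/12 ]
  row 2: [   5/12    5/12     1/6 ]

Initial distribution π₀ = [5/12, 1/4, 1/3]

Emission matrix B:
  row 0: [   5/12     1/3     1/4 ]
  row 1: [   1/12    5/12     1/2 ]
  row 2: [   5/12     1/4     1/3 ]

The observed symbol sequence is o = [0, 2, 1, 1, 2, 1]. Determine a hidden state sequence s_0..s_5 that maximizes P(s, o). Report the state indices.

t=0: δ = [1.736e-01, 2.083e-02, 1.389e-01]  (obs o_0=0)
t=1: δ = [1.447e-02, 3.617e-02, 1.447e-02]  ψ = [0, 0, 0]  (obs o_1=2)
t=2: δ = [4.019e-03, 3.768e-03, 3.768e-03]  ψ = [1, 1, 1]  (obs o_2=1)
t=3: δ = [5.233e-04, 6.977e-04, 3.925e-04]  ψ = [2, 0, 1]  (obs o_3=1)
t=4: δ = [5.814e-05, 1.090e-04, 9.690e-05]  ψ = [1, 0, 1]  (obs o_4=2)
t=5: δ = [1.346e-05, 1.682e-05, 1.136e-05]  ψ = [2, 2, 1]  (obs o_5=1)
backtrack: best end state = 1; path = [0, 1, 0, 1, 2, 1]

path = [0, 1, 0, 1, 2, 1]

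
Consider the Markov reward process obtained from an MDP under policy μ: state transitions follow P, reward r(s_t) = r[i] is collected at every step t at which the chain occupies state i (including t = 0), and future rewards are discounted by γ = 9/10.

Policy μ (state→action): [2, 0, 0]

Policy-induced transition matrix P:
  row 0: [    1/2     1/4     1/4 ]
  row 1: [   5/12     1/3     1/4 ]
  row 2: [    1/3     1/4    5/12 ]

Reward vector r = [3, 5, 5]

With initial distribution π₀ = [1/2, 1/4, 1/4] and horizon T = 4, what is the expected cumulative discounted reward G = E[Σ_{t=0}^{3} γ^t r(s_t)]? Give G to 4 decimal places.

G = 14.0895

t=0: π = [0.5000, 0.2500, 0.2500], E[r] = 4.0000, γ^t·E[r] = 4.000000, running G = 4.000000
t=1: π = [0.4375, 0.2708, 0.2917], E[r] = 4.1250, γ^t·E[r] = 3.712500, running G = 7.712500
t=2: π = [0.4288, 0.2726, 0.2986], E[r] = 4.1424, γ^t·E[r] = 3.355313, running G = 11.067813
t=3: π = [0.4275, 0.2727, 0.2998], E[r] = 4.1450, γ^t·E[r] = 3.021680, running G = 14.089492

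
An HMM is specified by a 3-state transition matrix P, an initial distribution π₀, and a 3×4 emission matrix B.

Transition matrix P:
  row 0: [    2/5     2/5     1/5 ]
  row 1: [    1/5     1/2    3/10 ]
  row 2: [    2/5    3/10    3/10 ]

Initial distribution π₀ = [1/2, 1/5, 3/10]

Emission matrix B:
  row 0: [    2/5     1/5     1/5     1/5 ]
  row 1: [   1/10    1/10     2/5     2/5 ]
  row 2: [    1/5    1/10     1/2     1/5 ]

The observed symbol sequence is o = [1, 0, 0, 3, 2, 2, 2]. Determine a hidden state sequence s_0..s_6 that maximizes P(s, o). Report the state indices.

path = [0, 0, 0, 1, 1, 1, 1]

t=0: δ = [1.000e-01, 2.000e-02, 3.000e-02]  (obs o_0=1)
t=1: δ = [1.600e-02, 4.000e-03, 4.000e-03]  ψ = [0, 0, 0]  (obs o_1=0)
t=2: δ = [2.560e-03, 6.400e-04, 6.400e-04]  ψ = [0, 0, 0]  (obs o_2=0)
t=3: δ = [2.048e-04, 4.096e-04, 1.024e-04]  ψ = [0, 0, 0]  (obs o_3=3)
t=4: δ = [1.638e-05, 8.192e-05, 6.144e-05]  ψ = [0, 1, 1]  (obs o_4=2)
t=5: δ = [4.915e-06, 1.638e-05, 1.229e-05]  ψ = [2, 1, 1]  (obs o_5=2)
t=6: δ = [9.830e-07, 3.277e-06, 2.458e-06]  ψ = [2, 1, 1]  (obs o_6=2)
backtrack: best end state = 1; path = [0, 0, 0, 1, 1, 1, 1]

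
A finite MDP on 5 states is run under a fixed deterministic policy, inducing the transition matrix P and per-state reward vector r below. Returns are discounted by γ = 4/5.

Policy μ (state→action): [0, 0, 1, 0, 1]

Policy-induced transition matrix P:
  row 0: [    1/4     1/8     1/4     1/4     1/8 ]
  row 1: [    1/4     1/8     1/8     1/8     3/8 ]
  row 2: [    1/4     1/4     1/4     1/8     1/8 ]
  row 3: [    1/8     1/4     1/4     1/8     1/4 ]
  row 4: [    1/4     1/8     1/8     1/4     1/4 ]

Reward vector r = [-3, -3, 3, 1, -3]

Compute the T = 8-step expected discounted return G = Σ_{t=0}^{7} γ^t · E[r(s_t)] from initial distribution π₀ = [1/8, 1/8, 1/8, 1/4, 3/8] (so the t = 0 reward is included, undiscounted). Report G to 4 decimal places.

G = -4.6825

t=0: π = [0.1250, 0.1250, 0.1250, 0.2500, 0.3750], E[r] = -1.2500, γ^t·E[r] = -1.250000, running G = -1.250000
t=1: π = [0.2188, 0.1719, 0.1875, 0.1875, 0.2344], E[r] = -1.1250, γ^t·E[r] = -0.900000, running G = -2.150000
t=2: π = [0.2266, 0.1719, 0.1992, 0.1816, 0.2207], E[r] = -1.0781, γ^t·E[r] = -0.690000, running G = -2.840000
t=3: π = [0.2273, 0.1726, 0.2009, 0.1809, 0.2183], E[r] = -1.0708, γ^t·E[r] = -0.548250, running G = -3.388250
t=4: π = [0.2274, 0.1727, 0.2011, 0.1807, 0.2180], E[r] = -1.0704, γ^t·E[r] = -0.438425, running G = -3.826675
t=5: π = [0.2274, 0.1727, 0.2012, 0.1807, 0.2180], E[r] = -1.0704, γ^t·E[r] = -0.350738, running G = -4.177413
t=6: π = [0.2274, 0.1727, 0.2012, 0.1807, 0.2180], E[r] = -1.0703, γ^t·E[r] = -0.280585, running G = -4.457998
t=7: π = [0.2274, 0.1727, 0.2012, 0.1807, 0.2180], E[r] = -1.0703, γ^t·E[r] = -0.224467, running G = -4.682465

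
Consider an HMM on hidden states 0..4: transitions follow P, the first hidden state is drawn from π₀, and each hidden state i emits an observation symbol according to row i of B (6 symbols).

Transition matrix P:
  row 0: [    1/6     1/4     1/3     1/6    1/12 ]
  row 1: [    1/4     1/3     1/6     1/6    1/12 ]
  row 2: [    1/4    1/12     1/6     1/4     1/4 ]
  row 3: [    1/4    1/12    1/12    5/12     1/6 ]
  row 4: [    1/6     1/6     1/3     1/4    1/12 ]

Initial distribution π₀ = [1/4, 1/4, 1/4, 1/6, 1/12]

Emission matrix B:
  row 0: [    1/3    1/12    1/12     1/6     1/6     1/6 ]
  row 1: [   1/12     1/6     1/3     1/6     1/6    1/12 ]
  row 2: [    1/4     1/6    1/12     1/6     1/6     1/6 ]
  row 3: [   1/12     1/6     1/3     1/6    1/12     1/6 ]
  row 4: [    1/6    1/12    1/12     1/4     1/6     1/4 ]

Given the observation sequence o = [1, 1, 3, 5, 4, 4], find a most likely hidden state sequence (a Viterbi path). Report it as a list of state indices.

t=0: δ = [2.083e-02, 4.167e-02, 4.167e-02, 2.778e-02, 6.944e-03]  (obs o_0=1)
t=1: δ = [8.681e-04, 2.315e-03, 1.157e-03, 1.929e-03, 8.681e-04]  ψ = [1, 1, 0, 3, 2]  (obs o_1=1)
t=2: δ = [9.645e-05, 1.286e-04, 6.430e-05, 1.340e-04, 8.038e-05]  ψ = [1, 1, 1, 3, 3]  (obs o_2=3)
t=3: δ = [5.582e-06, 3.572e-06, 5.358e-06, 9.303e-06, 5.582e-06]  ψ = [3, 1, 0, 3, 3]  (obs o_3=5)
t=4: δ = [3.876e-07, 2.326e-07, 3.101e-07, 3.230e-07, 2.584e-07]  ψ = [3, 0, 0, 3, 3]  (obs o_4=4)
t=5: δ = [1.346e-08, 1.615e-08, 2.153e-08, 1.122e-08, 1.292e-08]  ψ = [3, 0, 0, 3, 2]  (obs o_5=4)
backtrack: best end state = 2; path = [3, 3, 3, 3, 0, 2]

path = [3, 3, 3, 3, 0, 2]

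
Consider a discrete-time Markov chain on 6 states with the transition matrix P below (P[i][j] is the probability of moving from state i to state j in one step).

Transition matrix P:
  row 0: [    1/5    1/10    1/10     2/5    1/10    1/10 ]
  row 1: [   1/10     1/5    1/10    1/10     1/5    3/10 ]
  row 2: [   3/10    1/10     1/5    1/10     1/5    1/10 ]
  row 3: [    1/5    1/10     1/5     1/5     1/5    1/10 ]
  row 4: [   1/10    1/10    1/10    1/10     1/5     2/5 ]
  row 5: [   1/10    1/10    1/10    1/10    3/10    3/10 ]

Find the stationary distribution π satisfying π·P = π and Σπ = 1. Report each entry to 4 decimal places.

Balance equations π_j = Σ_i π_i·P[i][j]:
  π_0 = 1/5·π_0 + 1/10·π_1 + 3/10·π_2 + 1/5·π_3 + 1/10·π_4 + 1/10·π_5
  π_1 = 1/10·π_0 + 1/5·π_1 + 1/10·π_2 + 1/10·π_3 + 1/10·π_4 + 1/10·π_5
  π_2 = 1/10·π_0 + 1/10·π_1 + 1/5·π_2 + 1/5·π_3 + 1/10·π_4 + 1/10·π_5
  π_3 = 2/5·π_0 + 1/10·π_1 + 1/10·π_2 + 1/5·π_3 + 1/10·π_4 + 1/10·π_5
  π_4 = 1/10·π_0 + 1/5·π_1 + 1/5·π_2 + 1/5·π_3 + 1/5·π_4 + 3/10·π_5
  normalize: π_0 + π_1 + π_2 + π_3 + π_4 + π_5 = 1
Solving the linear system gives exactly π = [55/348, 1/9, 15/116, 19/116, 595/2871, 2647/11484].

π = [0.1580, 0.1111, 0.1293, 0.1638, 0.2072, 0.2305]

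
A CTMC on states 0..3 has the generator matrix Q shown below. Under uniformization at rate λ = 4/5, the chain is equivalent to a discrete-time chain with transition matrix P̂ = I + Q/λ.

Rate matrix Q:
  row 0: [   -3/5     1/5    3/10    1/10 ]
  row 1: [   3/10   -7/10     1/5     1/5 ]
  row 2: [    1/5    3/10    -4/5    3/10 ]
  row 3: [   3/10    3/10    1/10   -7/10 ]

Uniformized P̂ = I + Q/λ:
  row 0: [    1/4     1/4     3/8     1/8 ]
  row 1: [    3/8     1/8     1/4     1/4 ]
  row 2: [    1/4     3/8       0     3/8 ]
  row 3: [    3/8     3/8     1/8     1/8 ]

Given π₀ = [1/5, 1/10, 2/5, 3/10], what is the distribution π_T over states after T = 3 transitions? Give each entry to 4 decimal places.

t=0: π = [0.2000, 0.1000, 0.4000, 0.3000]
t=1: π = [0.3000, 0.3250, 0.1375, 0.2375]
t=2: π = [0.3203, 0.2563, 0.2234, 0.2000]
t=3: π = [0.3070, 0.2709, 0.2092, 0.2129]

π = [0.3070, 0.2709, 0.2092, 0.2129]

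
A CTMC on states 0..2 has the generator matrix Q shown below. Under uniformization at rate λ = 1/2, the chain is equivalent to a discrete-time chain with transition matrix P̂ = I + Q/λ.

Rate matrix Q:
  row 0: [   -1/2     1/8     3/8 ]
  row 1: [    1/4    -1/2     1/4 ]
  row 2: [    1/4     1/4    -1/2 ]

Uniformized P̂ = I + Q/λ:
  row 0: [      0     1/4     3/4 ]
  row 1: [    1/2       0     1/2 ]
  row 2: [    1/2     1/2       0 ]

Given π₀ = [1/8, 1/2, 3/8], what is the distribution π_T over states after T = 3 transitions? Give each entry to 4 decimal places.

π = [0.3594, 0.2891, 0.3516]

t=0: π = [0.1250, 0.5000, 0.3750]
t=1: π = [0.4375, 0.2188, 0.3438]
t=2: π = [0.2813, 0.2813, 0.4375]
t=3: π = [0.3594, 0.2891, 0.3516]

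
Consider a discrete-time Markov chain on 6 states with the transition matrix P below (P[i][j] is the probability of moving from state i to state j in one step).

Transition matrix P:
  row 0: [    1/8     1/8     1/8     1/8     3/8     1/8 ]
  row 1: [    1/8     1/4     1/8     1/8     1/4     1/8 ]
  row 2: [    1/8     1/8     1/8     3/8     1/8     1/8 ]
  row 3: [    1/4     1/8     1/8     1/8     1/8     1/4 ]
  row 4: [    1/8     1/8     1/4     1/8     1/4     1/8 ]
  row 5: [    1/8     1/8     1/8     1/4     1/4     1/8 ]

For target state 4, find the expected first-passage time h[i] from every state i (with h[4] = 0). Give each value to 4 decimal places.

First-step conditioning: h[4] = 0; for i ≠ 4, h[i] = 1 + Σ_k P[i][k]·h[k].
  h[0] = 1 + 1/8·h[0] + 1/8·h[1] + 1/8·h[2] + 1/8·h[3] + 1/8·h[5]
  h[1] = 1 + 1/8·h[0] + 1/4·h[1] + 1/8·h[2] + 1/8·h[3] + 1/8·h[5]
  h[2] = 1 + 1/8·h[0] + 1/8·h[1] + 1/8·h[2] + 3/8·h[3] + 1/8·h[5]
  h[3] = 1 + 1/4·h[0] + 1/8·h[1] + 1/8·h[2] + 1/8·h[3] + 1/4·h[5]
  h[5] = 1 + 1/8·h[0] + 1/8·h[1] + 1/8·h[2] + 1/4·h[3] + 1/8·h[5]
Solving the 5×5 linear system over states ≠ 4 gives exactly h = [72/19, 576/133, 664/133, 640/133, 0, 584/133] (h[4] = 0 is the target).

h = [3.7895, 4.3308, 4.9925, 4.8120, 0.0000, 4.3910]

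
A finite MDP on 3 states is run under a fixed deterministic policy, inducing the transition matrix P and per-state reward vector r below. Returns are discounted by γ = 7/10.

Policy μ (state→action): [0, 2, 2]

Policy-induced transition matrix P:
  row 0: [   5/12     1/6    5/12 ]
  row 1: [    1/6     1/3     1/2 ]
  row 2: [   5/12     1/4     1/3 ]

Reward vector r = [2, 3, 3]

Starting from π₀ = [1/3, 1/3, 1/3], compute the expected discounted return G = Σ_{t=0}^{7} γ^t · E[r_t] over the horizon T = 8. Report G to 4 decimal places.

G = 8.3444

t=0: π = [0.3333, 0.3333, 0.3333], E[r] = 2.6667, γ^t·E[r] = 2.666667, running G = 2.666667
t=1: π = [0.3333, 0.2500, 0.4167], E[r] = 2.6667, γ^t·E[r] = 1.866667, running G = 4.533333
t=2: π = [0.3542, 0.2431, 0.4028], E[r] = 2.6458, γ^t·E[r] = 1.296458, running G = 5.829792
t=3: π = [0.3559, 0.2407, 0.4034], E[r] = 2.6441, γ^t·E[r] = 0.906925, running G = 6.736717
t=4: π = [0.3565, 0.2404, 0.4031], E[r] = 2.6435, γ^t·E[r] = 0.634709, running G = 7.371426
t=5: π = [0.3566, 0.2403, 0.4031], E[r] = 2.6434, γ^t·E[r] = 0.444282, running G = 7.815708
t=6: π = [0.3566, 0.2403, 0.4031], E[r] = 2.6434, γ^t·E[r] = 0.310995, running G = 8.126703
t=7: π = [0.3566, 0.2403, 0.4031], E[r] = 2.6434, γ^t·E[r] = 0.217696, running G = 8.344399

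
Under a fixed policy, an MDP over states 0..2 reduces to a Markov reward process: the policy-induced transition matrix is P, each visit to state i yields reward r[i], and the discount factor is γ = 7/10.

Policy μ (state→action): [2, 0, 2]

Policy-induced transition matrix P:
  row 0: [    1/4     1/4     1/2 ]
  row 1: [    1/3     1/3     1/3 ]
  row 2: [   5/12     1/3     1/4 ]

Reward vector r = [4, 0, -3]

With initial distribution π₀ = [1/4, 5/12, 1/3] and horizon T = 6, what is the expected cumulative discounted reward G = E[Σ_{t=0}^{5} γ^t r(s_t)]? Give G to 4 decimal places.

G = 0.5458

t=0: π = [0.2500, 0.4167, 0.3333], E[r] = 0.0000, γ^t·E[r] = 0.000000, running G = 0.000000
t=1: π = [0.3403, 0.3125, 0.3472], E[r] = 0.3194, γ^t·E[r] = 0.223611, running G = 0.223611
t=2: π = [0.3339, 0.3050, 0.3611], E[r] = 0.2523, γ^t·E[r] = 0.123634, running G = 0.347245
t=3: π = [0.3356, 0.3055, 0.3589], E[r] = 0.2657, γ^t·E[r] = 0.091142, running G = 0.438388
t=4: π = [0.3353, 0.3054, 0.3594], E[r] = 0.2630, γ^t·E[r] = 0.063151, running G = 0.501539
t=5: π = [0.3353, 0.3054, 0.3593], E[r] = 0.2636, γ^t·E[r] = 0.044297, running G = 0.545836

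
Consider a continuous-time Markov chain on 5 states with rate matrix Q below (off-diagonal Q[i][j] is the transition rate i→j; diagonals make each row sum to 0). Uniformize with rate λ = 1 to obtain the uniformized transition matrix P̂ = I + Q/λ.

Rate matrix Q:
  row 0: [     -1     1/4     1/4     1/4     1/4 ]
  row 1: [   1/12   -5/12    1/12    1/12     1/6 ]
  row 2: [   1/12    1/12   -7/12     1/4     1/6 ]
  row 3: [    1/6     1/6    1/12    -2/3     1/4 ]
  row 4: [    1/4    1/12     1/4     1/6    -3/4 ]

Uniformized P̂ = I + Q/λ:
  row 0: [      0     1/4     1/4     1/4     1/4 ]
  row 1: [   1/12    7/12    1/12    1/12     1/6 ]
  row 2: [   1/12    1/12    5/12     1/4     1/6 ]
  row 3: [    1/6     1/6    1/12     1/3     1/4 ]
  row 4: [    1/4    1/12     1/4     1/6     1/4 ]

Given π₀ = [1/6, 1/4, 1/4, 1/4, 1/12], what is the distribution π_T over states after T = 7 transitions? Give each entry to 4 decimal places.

t=0: π = [0.1667, 0.2500, 0.2500, 0.2500, 0.0833]
t=1: π = [0.1042, 0.2569, 0.2083, 0.2222, 0.2083]
t=2: π = [0.1279, 0.2477, 0.2049, 0.2083, 0.2112]
t=3: π = [0.1252, 0.2459, 0.2081, 0.2085, 0.2123]
t=4: π = [0.1257, 0.2445, 0.2090, 0.2087, 0.2122]
t=5: π = [0.1256, 0.2439, 0.2093, 0.2090, 0.2122]
t=6: π = [0.1256, 0.2436, 0.2094, 0.2091, 0.2122]
t=7: π = [0.1257, 0.2435, 0.2094, 0.2091, 0.2122]

π = [0.1257, 0.2435, 0.2094, 0.2091, 0.2122]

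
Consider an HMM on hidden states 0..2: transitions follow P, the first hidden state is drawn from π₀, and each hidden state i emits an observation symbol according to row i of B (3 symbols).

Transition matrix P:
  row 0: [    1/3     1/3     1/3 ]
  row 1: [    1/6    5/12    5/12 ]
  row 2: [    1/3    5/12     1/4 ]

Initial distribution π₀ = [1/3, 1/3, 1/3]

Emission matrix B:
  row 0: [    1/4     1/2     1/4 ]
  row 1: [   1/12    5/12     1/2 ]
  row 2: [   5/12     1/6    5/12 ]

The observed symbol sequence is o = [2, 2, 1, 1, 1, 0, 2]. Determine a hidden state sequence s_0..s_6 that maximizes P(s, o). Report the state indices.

path = [1, 1, 1, 1, 1, 2, 1]

t=0: δ = [8.333e-02, 1.667e-01, 1.389e-01]  (obs o_0=2)
t=1: δ = [1.157e-02, 3.472e-02, 2.894e-02]  ψ = [2, 1, 1]  (obs o_1=2)
t=2: δ = [4.823e-03, 6.028e-03, 2.411e-03]  ψ = [2, 1, 1]  (obs o_2=1)
t=3: δ = [8.038e-04, 1.047e-03, 4.186e-04]  ψ = [0, 1, 1]  (obs o_3=1)
t=4: δ = [1.340e-04, 1.817e-04, 7.268e-05]  ψ = [0, 1, 1]  (obs o_4=1)
t=5: δ = [1.116e-05, 6.309e-06, 3.154e-05]  ψ = [0, 1, 1]  (obs o_5=0)
t=6: δ = [2.629e-06, 6.572e-06, 3.286e-06]  ψ = [2, 2, 2]  (obs o_6=2)
backtrack: best end state = 1; path = [1, 1, 1, 1, 1, 2, 1]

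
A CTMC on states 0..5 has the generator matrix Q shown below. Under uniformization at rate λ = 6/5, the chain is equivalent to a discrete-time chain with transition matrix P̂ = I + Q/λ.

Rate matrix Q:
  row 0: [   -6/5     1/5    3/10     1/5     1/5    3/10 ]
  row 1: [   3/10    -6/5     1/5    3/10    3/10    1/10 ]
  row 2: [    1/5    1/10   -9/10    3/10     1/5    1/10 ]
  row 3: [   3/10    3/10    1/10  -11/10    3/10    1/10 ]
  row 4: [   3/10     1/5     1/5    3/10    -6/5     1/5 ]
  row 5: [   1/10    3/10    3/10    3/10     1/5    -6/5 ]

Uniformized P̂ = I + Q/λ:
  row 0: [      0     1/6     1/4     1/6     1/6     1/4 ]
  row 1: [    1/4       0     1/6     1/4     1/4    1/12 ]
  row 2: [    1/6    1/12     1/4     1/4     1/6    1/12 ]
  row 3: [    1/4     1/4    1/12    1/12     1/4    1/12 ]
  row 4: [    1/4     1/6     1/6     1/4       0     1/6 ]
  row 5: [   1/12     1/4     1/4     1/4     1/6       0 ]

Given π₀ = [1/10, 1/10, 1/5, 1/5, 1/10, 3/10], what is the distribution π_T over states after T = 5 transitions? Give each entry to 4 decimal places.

t=0: π = [0.1000, 0.1000, 0.2000, 0.2000, 0.1000, 0.3000]
t=1: π = [0.1583, 0.1750, 0.2000, 0.2083, 0.1750, 0.0833]
t=2: π = [0.1799, 0.1451, 0.1861, 0.2021, 0.1694, 0.1174]
t=3: π = [0.1700, 0.1536, 0.1901, 0.2013, 0.1674, 0.1177]
t=4: π = [0.1721, 0.1518, 0.1897, 0.2023, 0.1683, 0.1158]
t=5: π = [0.1719, 0.1521, 0.1896, 0.2019, 0.1681, 0.1164]

π = [0.1719, 0.1521, 0.1896, 0.2019, 0.1681, 0.1164]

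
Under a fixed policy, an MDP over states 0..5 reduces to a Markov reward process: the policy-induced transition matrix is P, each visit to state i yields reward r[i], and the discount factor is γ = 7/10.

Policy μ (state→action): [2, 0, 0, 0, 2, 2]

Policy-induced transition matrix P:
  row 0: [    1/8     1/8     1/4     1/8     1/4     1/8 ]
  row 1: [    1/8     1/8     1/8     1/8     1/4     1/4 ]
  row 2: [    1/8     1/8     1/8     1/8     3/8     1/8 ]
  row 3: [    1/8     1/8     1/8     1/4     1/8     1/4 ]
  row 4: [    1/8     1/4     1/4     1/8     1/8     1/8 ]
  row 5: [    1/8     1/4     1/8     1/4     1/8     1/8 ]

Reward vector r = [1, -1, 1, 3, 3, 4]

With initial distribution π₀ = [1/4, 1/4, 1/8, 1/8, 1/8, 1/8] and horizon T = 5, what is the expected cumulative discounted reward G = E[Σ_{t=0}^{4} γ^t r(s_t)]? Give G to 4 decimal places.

G = 4.7730

t=0: π = [0.2500, 0.2500, 0.1250, 0.1250, 0.1250, 0.1250], E[r] = 1.3750, γ^t·E[r] = 1.375000, running G = 1.375000
t=1: π = [0.1250, 0.1563, 0.1719, 0.1563, 0.2188, 0.1719], E[r] = 1.9531, γ^t·E[r] = 1.367188, running G = 2.742188
t=2: π = [0.1250, 0.1738, 0.1680, 0.1660, 0.2031, 0.1641], E[r] = 1.8828, γ^t·E[r] = 0.922578, running G = 3.664766
t=3: π = [0.1250, 0.1709, 0.1660, 0.1663, 0.2043, 0.1675], E[r] = 1.9019, γ^t·E[r] = 0.652336, running G = 4.317102
t=4: π = [0.1250, 0.1715, 0.1662, 0.1667, 0.2035, 0.1671], E[r] = 1.8989, γ^t·E[r] = 0.455925, running G = 4.773027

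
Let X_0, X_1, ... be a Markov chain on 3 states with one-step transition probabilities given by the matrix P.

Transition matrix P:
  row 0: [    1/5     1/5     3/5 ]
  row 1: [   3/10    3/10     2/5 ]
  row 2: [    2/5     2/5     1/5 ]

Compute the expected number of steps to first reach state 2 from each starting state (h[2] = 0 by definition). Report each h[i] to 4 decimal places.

First-step conditioning: h[2] = 0; for i ≠ 2, h[i] = 1 + Σ_k P[i][k]·h[k].
  h[0] = 1 + 1/5·h[0] + 1/5·h[1]
  h[1] = 1 + 3/10·h[0] + 3/10·h[1]
Solving the 2×2 linear system over states ≠ 2 gives exactly h = [9/5, 11/5, 0] (h[2] = 0 is the target).

h = [1.8000, 2.2000, 0.0000]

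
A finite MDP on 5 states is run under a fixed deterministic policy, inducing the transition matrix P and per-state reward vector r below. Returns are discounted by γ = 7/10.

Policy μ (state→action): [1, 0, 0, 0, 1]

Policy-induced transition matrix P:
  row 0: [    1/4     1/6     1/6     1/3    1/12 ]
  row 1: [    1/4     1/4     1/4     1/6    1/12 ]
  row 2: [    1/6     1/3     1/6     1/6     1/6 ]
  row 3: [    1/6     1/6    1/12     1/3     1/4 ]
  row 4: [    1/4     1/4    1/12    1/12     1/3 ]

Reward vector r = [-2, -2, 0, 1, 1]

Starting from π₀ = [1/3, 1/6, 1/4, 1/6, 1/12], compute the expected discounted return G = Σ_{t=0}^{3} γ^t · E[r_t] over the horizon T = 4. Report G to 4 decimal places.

G = -1.4945

t=0: π = [0.3333, 0.1667, 0.2500, 0.1667, 0.0833], E[r] = -0.7500, γ^t·E[r] = -0.750000, running G = -0.750000
t=1: π = [0.2153, 0.2292, 0.1597, 0.2431, 0.1528], E[r] = -0.4931, γ^t·E[r] = -0.345139, running G = -1.095139
t=2: π = [0.2164, 0.2251, 0.1528, 0.2303, 0.1753], E[r] = -0.4774, γ^t·E[r] = -0.233941, running G = -1.329080
t=3: π = [0.2181, 0.2255, 0.1516, 0.2265, 0.1783], E[r] = -0.4823, γ^t·E[r] = -0.165446, running G = -1.494526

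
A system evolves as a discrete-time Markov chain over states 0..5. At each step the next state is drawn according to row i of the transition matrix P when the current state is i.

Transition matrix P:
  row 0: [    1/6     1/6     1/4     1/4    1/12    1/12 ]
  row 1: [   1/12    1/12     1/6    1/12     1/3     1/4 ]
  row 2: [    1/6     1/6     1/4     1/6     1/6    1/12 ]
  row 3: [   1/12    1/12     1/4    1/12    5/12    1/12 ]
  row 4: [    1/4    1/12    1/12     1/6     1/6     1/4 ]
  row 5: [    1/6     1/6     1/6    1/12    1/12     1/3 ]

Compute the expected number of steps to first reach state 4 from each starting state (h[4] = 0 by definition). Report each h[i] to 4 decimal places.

h = [5.2597, 4.3462, 4.9412, 3.8222, 0.0000, 5.6145]

First-step conditioning: h[4] = 0; for i ≠ 4, h[i] = 1 + Σ_k P[i][k]·h[k].
  h[0] = 1 + 1/6·h[0] + 1/6·h[1] + 1/4·h[2] + 1/4·h[3] + 1/12·h[5]
  h[1] = 1 + 1/12·h[0] + 1/12·h[1] + 1/6·h[2] + 1/12·h[3] + 1/4·h[5]
  h[2] = 1 + 1/6·h[0] + 1/6·h[1] + 1/4·h[2] + 1/6·h[3] + 1/12·h[5]
  h[3] = 1 + 1/12·h[0] + 1/12·h[1] + 1/4·h[2] + 1/12·h[3] + 1/12·h[5]
  h[5] = 1 + 1/6·h[0] + 1/6·h[1] + 1/6·h[2] + 1/12·h[3] + 1/3·h[5]
Solving the 5×5 linear system over states ≠ 4 gives exactly h = [19403/3689, 16033/3689, 84/17, 14100/3689, 0, 20712/3689] (h[4] = 0 is the target).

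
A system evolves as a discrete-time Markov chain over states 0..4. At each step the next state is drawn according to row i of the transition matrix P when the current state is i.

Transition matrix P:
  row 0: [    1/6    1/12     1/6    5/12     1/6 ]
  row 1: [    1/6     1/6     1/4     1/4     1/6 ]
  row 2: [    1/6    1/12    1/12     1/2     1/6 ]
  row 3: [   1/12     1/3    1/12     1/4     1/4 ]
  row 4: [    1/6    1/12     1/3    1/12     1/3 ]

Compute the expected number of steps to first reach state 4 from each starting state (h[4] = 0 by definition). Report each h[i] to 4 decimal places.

First-step conditioning: h[4] = 0; for i ≠ 4, h[i] = 1 + Σ_k P[i][k]·h[k].
  h[0] = 1 + 1/6·h[0] + 1/12·h[1] + 1/6·h[2] + 5/12·h[3]
  h[1] = 1 + 1/6·h[0] + 1/6·h[1] + 1/4·h[2] + 1/4·h[3]
  h[2] = 1 + 1/6·h[0] + 1/12·h[1] + 1/12·h[2] + 1/2·h[3]
  h[3] = 1 + 1/12·h[0] + 1/3·h[1] + 1/12·h[2] + 1/4·h[3]
Solving the 4×4 linear system over states ≠ 4 gives exactly h = [3132/611, 6339/1222, 6231/1222, 5835/1222, 0] (h[4] = 0 is the target).

h = [5.1260, 5.1874, 5.0990, 4.7750, 0.0000]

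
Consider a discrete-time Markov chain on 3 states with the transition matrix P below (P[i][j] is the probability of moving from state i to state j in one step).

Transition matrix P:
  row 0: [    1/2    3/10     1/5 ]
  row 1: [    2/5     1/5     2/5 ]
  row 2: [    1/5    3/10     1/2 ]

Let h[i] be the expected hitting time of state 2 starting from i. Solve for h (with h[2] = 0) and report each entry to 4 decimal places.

h = [3.9286, 3.2143, 0.0000]

First-step conditioning: h[2] = 0; for i ≠ 2, h[i] = 1 + Σ_k P[i][k]·h[k].
  h[0] = 1 + 1/2·h[0] + 3/10·h[1]
  h[1] = 1 + 2/5·h[0] + 1/5·h[1]
Solving the 2×2 linear system over states ≠ 2 gives exactly h = [55/14, 45/14, 0] (h[2] = 0 is the target).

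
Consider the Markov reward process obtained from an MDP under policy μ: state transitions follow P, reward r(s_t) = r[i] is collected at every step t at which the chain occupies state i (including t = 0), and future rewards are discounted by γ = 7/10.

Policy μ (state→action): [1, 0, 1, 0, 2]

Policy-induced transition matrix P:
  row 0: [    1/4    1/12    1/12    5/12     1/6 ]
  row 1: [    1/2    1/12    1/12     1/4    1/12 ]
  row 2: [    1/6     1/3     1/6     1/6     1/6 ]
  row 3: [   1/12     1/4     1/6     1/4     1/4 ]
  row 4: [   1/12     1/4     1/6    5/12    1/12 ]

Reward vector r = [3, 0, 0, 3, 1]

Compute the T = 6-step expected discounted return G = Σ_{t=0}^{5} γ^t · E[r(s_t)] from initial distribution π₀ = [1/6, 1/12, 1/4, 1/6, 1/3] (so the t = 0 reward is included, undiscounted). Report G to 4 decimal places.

t=0: π = [0.1667, 0.0833, 0.2500, 0.1667, 0.3333], E[r] = 1.3333, γ^t·E[r] = 1.333333, running G = 1.333333
t=1: π = [0.1667, 0.2292, 0.1458, 0.3125, 0.1458], E[r] = 1.5833, γ^t·E[r] = 1.108333, running G = 2.441667
t=2: π = [0.2188, 0.1962, 0.1337, 0.2899, 0.1615], E[r] = 1.6875, γ^t·E[r] = 0.826875, running G = 3.268542
t=3: π = [0.2127, 0.1920, 0.1321, 0.3022, 0.1610], E[r] = 1.7057, γ^t·E[r] = 0.585065, running G = 3.853607
t=4: π = [0.2098, 0.1936, 0.1329, 0.3013, 0.1624], E[r] = 1.6956, γ^t·E[r] = 0.407114, running G = 4.260721
t=5: π = [0.2100, 0.1939, 0.1331, 0.3010, 0.1621], E[r] = 1.6951, γ^t·E[r] = 0.284889, running G = 4.545609

G = 4.5456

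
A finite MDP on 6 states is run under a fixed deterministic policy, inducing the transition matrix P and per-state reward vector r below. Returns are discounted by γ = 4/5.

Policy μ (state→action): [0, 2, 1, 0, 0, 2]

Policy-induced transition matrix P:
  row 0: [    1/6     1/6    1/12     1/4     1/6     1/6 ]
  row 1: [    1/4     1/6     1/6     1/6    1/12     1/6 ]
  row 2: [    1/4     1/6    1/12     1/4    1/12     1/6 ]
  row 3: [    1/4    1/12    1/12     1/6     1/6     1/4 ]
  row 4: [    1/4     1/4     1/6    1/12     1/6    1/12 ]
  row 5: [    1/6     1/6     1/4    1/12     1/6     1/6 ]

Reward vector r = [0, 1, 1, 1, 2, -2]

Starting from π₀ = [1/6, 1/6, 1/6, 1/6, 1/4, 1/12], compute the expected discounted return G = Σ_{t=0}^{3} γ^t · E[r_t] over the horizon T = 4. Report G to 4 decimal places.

t=0: π = [0.1667, 0.1667, 0.1667, 0.1667, 0.2500, 0.0833], E[r] = 0.8333, γ^t·E[r] = 0.833333, running G = 0.833333
t=1: π = [0.2292, 0.1736, 0.1319, 0.1667, 0.1389, 0.1597], E[r] = 0.4306, γ^t·E[r] = 0.344444, running G = 1.177778
t=2: π = [0.2176, 0.1644, 0.1360, 0.1719, 0.1412, 0.1690], E[r] = 0.4167, γ^t·E[r] = 0.266667, running G = 1.444444
t=3: π = [0.2178, 0.1641, 0.1370, 0.1703, 0.1416, 0.1692], E[r] = 0.4162, γ^t·E[r] = 0.213086, running G = 1.657531

G = 1.6575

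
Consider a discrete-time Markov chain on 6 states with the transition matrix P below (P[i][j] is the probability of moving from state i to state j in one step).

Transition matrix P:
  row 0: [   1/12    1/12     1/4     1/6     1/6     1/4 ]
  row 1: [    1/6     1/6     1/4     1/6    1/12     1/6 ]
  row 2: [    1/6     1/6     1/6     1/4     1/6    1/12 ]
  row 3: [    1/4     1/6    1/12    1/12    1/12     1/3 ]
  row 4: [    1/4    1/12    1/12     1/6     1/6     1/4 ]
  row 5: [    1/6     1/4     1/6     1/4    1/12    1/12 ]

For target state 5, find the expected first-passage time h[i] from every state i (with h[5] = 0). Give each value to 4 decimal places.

h = [4.4792, 4.8968, 5.1689, 4.0695, 4.3642, 0.0000]

First-step conditioning: h[5] = 0; for i ≠ 5, h[i] = 1 + Σ_k P[i][k]·h[k].
  h[0] = 1 + 1/12·h[0] + 1/12·h[1] + 1/4·h[2] + 1/6·h[3] + 1/6·h[4]
  h[1] = 1 + 1/6·h[0] + 1/6·h[1] + 1/4·h[2] + 1/6·h[3] + 1/12·h[4]
  h[2] = 1 + 1/6·h[0] + 1/6·h[1] + 1/6·h[2] + 1/4·h[3] + 1/6·h[4]
  h[3] = 1 + 1/4·h[0] + 1/6·h[1] + 1/12·h[2] + 1/12·h[3] + 1/12·h[4]
  h[4] = 1 + 1/4·h[0] + 1/12·h[1] + 1/12·h[2] + 1/6·h[3] + 1/6·h[4]
Solving the 5×5 linear system over states ≠ 5 gives exactly h = [135132/30169, 147732/30169, 155940/30169, 122772/30169, 131664/30169, 0] (h[5] = 0 is the target).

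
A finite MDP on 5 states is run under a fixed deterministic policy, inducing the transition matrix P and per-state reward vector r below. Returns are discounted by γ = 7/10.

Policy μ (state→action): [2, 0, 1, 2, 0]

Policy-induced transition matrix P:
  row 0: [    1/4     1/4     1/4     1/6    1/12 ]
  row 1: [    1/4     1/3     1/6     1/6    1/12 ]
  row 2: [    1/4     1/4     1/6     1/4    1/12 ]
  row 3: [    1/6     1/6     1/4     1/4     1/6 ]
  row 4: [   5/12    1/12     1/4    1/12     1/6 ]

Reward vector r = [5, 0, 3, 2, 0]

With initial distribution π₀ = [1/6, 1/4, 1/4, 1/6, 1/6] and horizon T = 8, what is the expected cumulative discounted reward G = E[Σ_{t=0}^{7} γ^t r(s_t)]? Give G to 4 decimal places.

G = 6.8301

t=0: π = [0.1667, 0.2500, 0.2500, 0.1667, 0.1667], E[r] = 1.9167, γ^t·E[r] = 1.916667, running G = 1.916667
t=1: π = [0.2639, 0.2292, 0.2083, 0.1875, 0.1111], E[r] = 2.3194, γ^t·E[r] = 1.623611, running G = 3.540278
t=2: π = [0.2529, 0.2350, 0.2135, 0.1904, 0.1082], E[r] = 2.2859, γ^t·E[r] = 1.120081, running G = 4.660359
t=3: π = [0.2522, 0.2357, 0.2126, 0.1913, 0.1082], E[r] = 2.2813, γ^t·E[r] = 0.782502, running G = 5.442861
t=4: π = [0.2521, 0.2357, 0.2126, 0.1913, 0.1083], E[r] = 2.2810, γ^t·E[r] = 0.547671, running G = 5.990532
t=5: π = [0.2521, 0.2356, 0.2126, 0.1913, 0.1083], E[r] = 2.2811, γ^t·E[r] = 0.383379, running G = 6.373911
t=6: π = [0.2521, 0.2356, 0.2126, 0.1913, 0.1083], E[r] = 2.2811, γ^t·E[r] = 0.268366, running G = 6.642277
t=7: π = [0.2521, 0.2356, 0.2126, 0.1913, 0.1083], E[r] = 2.2811, γ^t·E[r] = 0.187856, running G = 6.830133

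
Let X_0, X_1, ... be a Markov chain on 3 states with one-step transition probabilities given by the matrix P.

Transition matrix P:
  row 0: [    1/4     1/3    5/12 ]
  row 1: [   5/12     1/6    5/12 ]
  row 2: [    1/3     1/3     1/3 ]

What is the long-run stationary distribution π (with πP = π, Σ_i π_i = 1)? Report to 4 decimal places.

Balance equations π_j = Σ_i π_i·P[i][j]:
  π_0 = 1/4·π_0 + 5/12·π_1 + 1/3·π_2
  π_1 = 1/3·π_0 + 1/6·π_1 + 1/3·π_2
  normalize: π_0 + π_1 + π_2 = 1
Solving the linear system gives exactly π = [30/91, 2/7, 5/13].

π = [0.3297, 0.2857, 0.3846]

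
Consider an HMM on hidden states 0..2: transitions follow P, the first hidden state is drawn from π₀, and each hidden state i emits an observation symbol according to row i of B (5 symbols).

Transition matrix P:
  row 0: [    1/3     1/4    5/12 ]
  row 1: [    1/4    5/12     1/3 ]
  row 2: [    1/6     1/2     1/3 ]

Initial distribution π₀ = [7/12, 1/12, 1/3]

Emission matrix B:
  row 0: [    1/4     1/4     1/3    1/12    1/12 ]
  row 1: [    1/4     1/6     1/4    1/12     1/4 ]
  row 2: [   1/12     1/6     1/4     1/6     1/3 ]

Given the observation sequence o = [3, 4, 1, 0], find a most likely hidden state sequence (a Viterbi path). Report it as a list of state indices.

path = [0, 2, 1, 1]

t=0: δ = [4.861e-02, 6.944e-03, 5.556e-02]  (obs o_0=3)
t=1: δ = [1.350e-03, 6.944e-03, 6.752e-03]  ψ = [0, 2, 0]  (obs o_1=4)
t=2: δ = [4.340e-04, 5.626e-04, 3.858e-04]  ψ = [1, 2, 1]  (obs o_2=1)
t=3: δ = [3.617e-05, 5.861e-05, 1.563e-05]  ψ = [0, 1, 1]  (obs o_3=0)
backtrack: best end state = 1; path = [0, 2, 1, 1]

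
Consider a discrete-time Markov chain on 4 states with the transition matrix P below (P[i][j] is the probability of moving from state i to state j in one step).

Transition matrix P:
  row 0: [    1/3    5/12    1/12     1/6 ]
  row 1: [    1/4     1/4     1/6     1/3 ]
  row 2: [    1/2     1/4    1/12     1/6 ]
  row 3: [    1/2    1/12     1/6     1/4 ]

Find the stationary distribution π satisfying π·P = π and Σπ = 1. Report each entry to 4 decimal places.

Balance equations π_j = Σ_i π_i·P[i][j]:
  π_0 = 1/3·π_0 + 1/4·π_1 + 1/2·π_2 + 1/2·π_3
  π_1 = 5/12·π_0 + 1/4·π_1 + 1/4·π_2 + 1/12·π_3
  π_2 = 1/12·π_0 + 1/6·π_1 + 1/12·π_2 + 1/6·π_3
  normalize: π_0 + π_1 + π_2 + π_3 = 1
Solving the linear system gives exactly π = [729/1970, 269/985, 247/1970, 228/985].

π = [0.3701, 0.2731, 0.1254, 0.2315]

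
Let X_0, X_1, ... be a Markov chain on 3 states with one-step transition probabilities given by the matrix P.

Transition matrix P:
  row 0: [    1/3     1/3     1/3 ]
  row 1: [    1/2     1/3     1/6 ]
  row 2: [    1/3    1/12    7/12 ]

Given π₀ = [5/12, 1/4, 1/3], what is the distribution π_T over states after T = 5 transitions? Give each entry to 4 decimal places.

π = [0.3726, 0.2355, 0.3918]

t=0: π = [0.4167, 0.2500, 0.3333]
t=1: π = [0.3750, 0.2500, 0.3750]
t=2: π = [0.3750, 0.2396, 0.3854]
t=3: π = [0.3733, 0.2370, 0.3898]
t=4: π = [0.3728, 0.2359, 0.3913]
t=5: π = [0.3726, 0.2355, 0.3918]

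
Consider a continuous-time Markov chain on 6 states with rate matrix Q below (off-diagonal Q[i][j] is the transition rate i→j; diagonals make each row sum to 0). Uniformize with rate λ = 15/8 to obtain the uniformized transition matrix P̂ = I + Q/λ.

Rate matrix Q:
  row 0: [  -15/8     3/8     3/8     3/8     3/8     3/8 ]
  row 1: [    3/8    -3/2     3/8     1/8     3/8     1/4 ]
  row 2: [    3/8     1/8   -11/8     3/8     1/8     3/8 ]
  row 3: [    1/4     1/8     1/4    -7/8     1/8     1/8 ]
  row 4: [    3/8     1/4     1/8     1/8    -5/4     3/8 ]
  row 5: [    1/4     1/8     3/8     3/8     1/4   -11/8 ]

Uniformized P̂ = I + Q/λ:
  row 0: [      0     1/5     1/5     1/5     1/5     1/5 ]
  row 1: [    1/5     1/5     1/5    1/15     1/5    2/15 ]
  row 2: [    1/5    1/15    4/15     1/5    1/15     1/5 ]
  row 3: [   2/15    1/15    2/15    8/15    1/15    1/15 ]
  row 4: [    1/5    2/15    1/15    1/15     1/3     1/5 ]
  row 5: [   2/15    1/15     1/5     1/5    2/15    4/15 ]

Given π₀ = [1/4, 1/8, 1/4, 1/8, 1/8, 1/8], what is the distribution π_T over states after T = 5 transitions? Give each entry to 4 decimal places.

π = [0.1435, 0.1108, 0.1749, 0.2464, 0.1530, 0.1714]

t=0: π = [0.2500, 0.1250, 0.2500, 0.1250, 0.1250, 0.1250]
t=1: π = [0.1333, 0.1250, 0.1917, 0.2083, 0.1583, 0.1833]
t=2: π = [0.1472, 0.1117, 0.1778, 0.2317, 0.1556, 0.1761]
t=3: π = [0.1434, 0.1116, 0.1757, 0.2416, 0.1544, 0.1734]
t=4: π = [0.1437, 0.1110, 0.1750, 0.2451, 0.1534, 0.1719]
t=5: π = [0.1435, 0.1108, 0.1749, 0.2464, 0.1530, 0.1714]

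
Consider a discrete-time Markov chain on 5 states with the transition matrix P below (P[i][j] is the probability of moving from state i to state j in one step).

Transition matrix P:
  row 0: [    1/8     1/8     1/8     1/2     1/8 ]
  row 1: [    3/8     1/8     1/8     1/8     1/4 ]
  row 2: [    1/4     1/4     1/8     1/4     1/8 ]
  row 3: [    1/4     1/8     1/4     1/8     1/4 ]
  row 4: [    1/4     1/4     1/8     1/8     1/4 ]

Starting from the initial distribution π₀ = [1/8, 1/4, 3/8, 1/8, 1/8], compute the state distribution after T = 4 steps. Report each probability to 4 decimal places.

π = [0.2410, 0.1695, 0.1543, 0.2347, 0.2005]

t=0: π = [0.1250, 0.2500, 0.3750, 0.1250, 0.1250]
t=1: π = [0.2656, 0.1875, 0.1406, 0.2188, 0.1875]
t=2: π = [0.2402, 0.1660, 0.1523, 0.2422, 0.1992]
t=3: π = [0.2407, 0.1689, 0.1553, 0.2341, 0.2009]
t=4: π = [0.2410, 0.1695, 0.1543, 0.2347, 0.2005]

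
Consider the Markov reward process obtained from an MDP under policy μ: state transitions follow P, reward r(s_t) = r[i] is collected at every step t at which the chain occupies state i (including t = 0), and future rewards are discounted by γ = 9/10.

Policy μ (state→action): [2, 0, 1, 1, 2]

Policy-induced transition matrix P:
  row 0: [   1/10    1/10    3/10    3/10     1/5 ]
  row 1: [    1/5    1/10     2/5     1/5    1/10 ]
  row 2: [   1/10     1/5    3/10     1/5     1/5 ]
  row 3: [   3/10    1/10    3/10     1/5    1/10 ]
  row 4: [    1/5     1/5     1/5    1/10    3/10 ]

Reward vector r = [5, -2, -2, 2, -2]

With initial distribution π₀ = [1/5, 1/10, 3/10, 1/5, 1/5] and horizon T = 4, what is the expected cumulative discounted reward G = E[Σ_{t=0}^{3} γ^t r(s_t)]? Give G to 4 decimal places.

t=0: π = [0.2000, 0.1000, 0.3000, 0.2000, 0.2000], E[r] = 0.2000, γ^t·E[r] = 0.200000, running G = 0.200000
t=1: π = [0.1700, 0.1500, 0.2900, 0.2000, 0.1900], E[r] = -0.0100, γ^t·E[r] = -0.009000, running G = 0.191000
t=2: π = [0.1740, 0.1480, 0.2960, 0.1980, 0.1840], E[r] = 0.0100, γ^t·E[r] = 0.008100, running G = 0.199100
t=3: π = [0.1728, 0.1480, 0.2964, 0.1990, 0.1838], E[r] = 0.0056, γ^t·E[r] = 0.004082, running G = 0.203182

G = 0.2032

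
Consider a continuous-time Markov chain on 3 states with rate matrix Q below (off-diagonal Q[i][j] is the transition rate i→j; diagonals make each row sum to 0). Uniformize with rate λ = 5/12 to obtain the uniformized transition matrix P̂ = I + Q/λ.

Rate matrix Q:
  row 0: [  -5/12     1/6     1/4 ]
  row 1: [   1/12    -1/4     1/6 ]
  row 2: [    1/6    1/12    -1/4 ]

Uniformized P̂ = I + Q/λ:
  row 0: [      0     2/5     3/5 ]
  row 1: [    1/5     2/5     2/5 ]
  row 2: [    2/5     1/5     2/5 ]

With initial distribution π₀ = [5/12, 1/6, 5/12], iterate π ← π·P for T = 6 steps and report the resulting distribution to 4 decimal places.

π = [0.2415, 0.3103, 0.4482]

t=0: π = [0.4167, 0.1667, 0.4167]
t=1: π = [0.2000, 0.3167, 0.4833]
t=2: π = [0.2567, 0.3033, 0.4400]
t=3: π = [0.2367, 0.3120, 0.4513]
t=4: π = [0.2429, 0.3097, 0.4473]
t=5: π = [0.2409, 0.3105, 0.4486]
t=6: π = [0.2415, 0.3103, 0.4482]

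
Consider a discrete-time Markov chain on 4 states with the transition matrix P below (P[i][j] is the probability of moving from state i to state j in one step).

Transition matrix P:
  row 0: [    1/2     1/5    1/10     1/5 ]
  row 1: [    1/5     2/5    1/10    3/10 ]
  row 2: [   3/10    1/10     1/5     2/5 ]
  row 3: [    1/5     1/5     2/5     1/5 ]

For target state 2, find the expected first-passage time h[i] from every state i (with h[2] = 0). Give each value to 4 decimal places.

First-step conditioning: h[2] = 0; for i ≠ 2, h[i] = 1 + Σ_k P[i][k]·h[k].
  h[0] = 1 + 1/2·h[0] + 1/5·h[1] + 1/5·h[3]
  h[1] = 1 + 1/5·h[0] + 2/5·h[1] + 3/10·h[3]
  h[3] = 1 + 1/5·h[0] + 1/5·h[1] + 1/5·h[3]
Solving the 3×3 linear system over states ≠ 2 gives exactly h = [400/67, 385/67, 0, 280/67] (h[2] = 0 is the target).

h = [5.9701, 5.7463, 0.0000, 4.1791]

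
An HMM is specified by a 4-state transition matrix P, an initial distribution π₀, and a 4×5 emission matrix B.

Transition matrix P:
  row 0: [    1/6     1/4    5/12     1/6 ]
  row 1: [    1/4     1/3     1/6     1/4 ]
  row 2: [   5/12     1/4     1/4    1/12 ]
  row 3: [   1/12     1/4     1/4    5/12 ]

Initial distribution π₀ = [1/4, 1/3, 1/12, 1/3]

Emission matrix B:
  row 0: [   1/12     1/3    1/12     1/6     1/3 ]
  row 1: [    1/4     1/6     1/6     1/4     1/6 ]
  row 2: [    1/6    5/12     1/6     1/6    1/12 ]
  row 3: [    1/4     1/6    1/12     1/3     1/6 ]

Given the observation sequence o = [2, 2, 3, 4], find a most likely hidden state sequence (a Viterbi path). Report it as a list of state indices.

path = [1, 1, 1, 0]

t=0: δ = [2.083e-02, 5.556e-02, 1.389e-02, 2.778e-02]  (obs o_0=2)
t=1: δ = [1.157e-03, 3.086e-03, 1.543e-03, 1.157e-03]  ψ = [1, 1, 1, 1]  (obs o_1=2)
t=2: δ = [1.286e-04, 2.572e-04, 8.573e-05, 2.572e-04]  ψ = [1, 1, 1, 1]  (obs o_2=3)
t=3: δ = [2.143e-05, 1.429e-05, 5.358e-06, 1.786e-05]  ψ = [1, 1, 3, 3]  (obs o_3=4)
backtrack: best end state = 0; path = [1, 1, 1, 0]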